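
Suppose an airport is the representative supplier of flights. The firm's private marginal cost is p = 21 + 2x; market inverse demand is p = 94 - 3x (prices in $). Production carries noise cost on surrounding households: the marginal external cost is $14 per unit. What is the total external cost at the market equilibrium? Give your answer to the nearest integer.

Market equilibrium (private): 21 + 2x = 94 - 3x → x_m = 14.6000.
Total external cost = MEC × x_m = 14 × 14.6000 = 204.4000.

$204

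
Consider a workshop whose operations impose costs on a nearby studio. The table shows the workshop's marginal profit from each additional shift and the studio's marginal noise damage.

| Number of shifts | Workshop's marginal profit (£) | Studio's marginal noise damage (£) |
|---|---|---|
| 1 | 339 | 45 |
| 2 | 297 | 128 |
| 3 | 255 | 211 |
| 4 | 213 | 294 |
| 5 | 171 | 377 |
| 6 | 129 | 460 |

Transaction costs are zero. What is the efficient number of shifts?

3

Bargaining reaches the level where marginal profit last exceeds marginal noise damage.
That holds through level 3 (255 ≥ 211) but not at 4 (213 < 294).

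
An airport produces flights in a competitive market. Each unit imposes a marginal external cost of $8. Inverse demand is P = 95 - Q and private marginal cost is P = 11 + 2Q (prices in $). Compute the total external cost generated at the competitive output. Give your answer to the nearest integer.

$224

Market equilibrium (private): 11 + 2Q = 95 - Q → Q_m = 28.0000.
Total external cost = MEC × Q_m = 8 × 28.0000 = 224.0000.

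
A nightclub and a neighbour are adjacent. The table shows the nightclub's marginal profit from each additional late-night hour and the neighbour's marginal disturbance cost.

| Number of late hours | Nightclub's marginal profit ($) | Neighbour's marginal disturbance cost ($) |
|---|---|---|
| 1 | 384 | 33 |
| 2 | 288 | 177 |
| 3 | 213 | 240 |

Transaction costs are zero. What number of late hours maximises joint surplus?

2

Bargaining reaches the level where marginal profit last exceeds marginal disturbance cost.
That holds through level 2 (288 ≥ 177) but not at 3 (213 < 240).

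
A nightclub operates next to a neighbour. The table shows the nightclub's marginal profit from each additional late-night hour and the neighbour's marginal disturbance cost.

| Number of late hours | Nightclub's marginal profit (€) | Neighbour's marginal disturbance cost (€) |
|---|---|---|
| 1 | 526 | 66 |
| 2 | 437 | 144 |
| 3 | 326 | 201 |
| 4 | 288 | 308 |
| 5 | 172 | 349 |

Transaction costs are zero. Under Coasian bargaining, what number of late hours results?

Bargaining reaches the level where marginal profit last exceeds marginal disturbance cost.
That holds through level 3 (326 ≥ 201) but not at 4 (288 < 308).

3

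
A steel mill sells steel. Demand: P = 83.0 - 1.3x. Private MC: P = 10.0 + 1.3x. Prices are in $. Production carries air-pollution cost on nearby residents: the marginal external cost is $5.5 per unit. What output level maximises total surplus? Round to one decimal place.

Social marginal cost = private MC + MEC = 15.5 + 1.3x.
Set SMC = demand: 15.5 + 1.3x = 83.0 - 1.3x → x* = 25.9615.

x* = 26.0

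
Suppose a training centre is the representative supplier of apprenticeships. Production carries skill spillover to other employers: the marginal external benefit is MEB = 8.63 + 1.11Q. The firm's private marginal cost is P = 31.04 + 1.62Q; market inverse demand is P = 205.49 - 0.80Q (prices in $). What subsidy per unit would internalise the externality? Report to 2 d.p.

subsidy = $163.76 per unit

Social marginal cost = private MC − MEB = 22.41 + 0.51Q.
Set SMC = demand: 22.41 + 0.51Q = 205.49 - 0.80Q → Q* = 139.7557.
The Pigouvian subsidy equals MEB at Q*: 8.63 + 1.11×139.7557 = 163.7588.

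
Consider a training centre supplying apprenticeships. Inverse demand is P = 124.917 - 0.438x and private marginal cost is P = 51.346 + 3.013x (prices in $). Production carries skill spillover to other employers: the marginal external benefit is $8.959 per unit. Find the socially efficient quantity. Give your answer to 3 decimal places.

Social marginal cost = private MC − MEB = 42.387 + 3.013x.
Set SMC = demand: 42.387 + 3.013x = 124.917 - 0.438x → x* = 23.9148.

x* = 23.915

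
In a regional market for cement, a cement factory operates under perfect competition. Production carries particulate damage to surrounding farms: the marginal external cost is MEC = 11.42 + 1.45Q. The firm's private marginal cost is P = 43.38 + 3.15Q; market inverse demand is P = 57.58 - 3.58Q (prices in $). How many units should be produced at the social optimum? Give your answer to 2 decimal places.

Q* = 0.34

Social marginal cost = private MC + MEC = 54.80 + 4.60Q.
Set SMC = demand: 54.80 + 4.60Q = 57.58 - 3.58Q → Q* = 0.3399.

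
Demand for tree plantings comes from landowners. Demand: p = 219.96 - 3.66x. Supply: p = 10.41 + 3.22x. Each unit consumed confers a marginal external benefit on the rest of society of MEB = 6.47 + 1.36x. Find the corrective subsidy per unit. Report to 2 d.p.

Social marginal benefit = demand + MEB = 226.43 - 2.30x.
Set SMB = MC: 226.43 - 2.30x = 10.41 + 3.22x → x* = 39.1341.
The Pigouvian subsidy equals MEB at x*: 6.47 + 1.36×39.1341 = 59.6924.

subsidy = 59.69 per unit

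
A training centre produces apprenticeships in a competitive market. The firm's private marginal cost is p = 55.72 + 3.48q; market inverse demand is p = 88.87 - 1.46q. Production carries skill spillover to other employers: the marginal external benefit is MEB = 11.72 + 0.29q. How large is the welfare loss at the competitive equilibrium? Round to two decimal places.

Market equilibrium (private): 55.72 + 3.48q = 88.87 - 1.46q → q_m = 6.7105.
Social marginal cost = private MC − MEB = 44.00 + 3.19q.
Set SMC = demand: 44.00 + 3.19q = 88.87 - 1.46q → q* = 9.6495.
The welfare-loss triangle has base |q_m − q*| and height MEB(q_m) (the vertical gap between SMC and demand is zero at q* and MEB at q_m).
DWL = ½ × 2.9390 × 13.6661 = 20.0823.

DWL = 20.08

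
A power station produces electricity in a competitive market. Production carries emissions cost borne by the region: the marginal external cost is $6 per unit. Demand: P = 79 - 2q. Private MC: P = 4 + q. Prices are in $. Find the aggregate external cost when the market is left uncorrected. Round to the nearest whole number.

Market equilibrium (private): 4 + q = 79 - 2q → q_m = 25.0000.
Total external cost = MEC × q_m = 6 × 25.0000 = 150.0000.

$150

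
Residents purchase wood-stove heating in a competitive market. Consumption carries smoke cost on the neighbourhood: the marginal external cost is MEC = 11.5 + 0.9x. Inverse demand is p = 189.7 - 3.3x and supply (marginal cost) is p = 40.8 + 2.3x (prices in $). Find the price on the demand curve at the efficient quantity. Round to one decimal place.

P = $119.9

Social marginal benefit = demand − MEC = 178.2 - 4.2x.
Set SMB = MC: 178.2 - 4.2x = 40.8 + 2.3x → x* = 21.1385.
Consumer price on the demand curve at x*: 189.7 − 3.3×21.1385 = 119.9430.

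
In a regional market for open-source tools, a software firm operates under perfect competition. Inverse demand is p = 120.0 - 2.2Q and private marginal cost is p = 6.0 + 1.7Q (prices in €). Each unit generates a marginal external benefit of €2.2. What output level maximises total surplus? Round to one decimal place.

Q* = 29.8

Social marginal cost = private MC − MEB = 3.8 + 1.7Q.
Set SMC = demand: 3.8 + 1.7Q = 120.0 - 2.2Q → Q* = 29.7949.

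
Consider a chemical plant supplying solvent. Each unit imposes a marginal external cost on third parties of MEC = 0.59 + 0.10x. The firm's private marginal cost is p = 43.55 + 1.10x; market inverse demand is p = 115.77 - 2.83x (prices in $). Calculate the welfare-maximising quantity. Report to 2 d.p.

x* = 17.77

Social marginal cost = private MC + MEC = 44.14 + 1.20x.
Set SMC = demand: 44.14 + 1.20x = 115.77 - 2.83x → x* = 17.7742.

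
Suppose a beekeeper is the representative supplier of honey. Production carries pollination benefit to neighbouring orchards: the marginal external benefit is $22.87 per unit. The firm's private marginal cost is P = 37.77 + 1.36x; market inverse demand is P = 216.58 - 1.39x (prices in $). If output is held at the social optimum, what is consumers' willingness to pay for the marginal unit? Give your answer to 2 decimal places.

P = $114.64

Social marginal cost = private MC − MEB = 14.90 + 1.36x.
Set SMC = demand: 14.90 + 1.36x = 216.58 - 1.39x → x* = 73.3382.
Consumer price on the demand curve at x*: 216.58 − 1.39×73.3382 = 114.6399.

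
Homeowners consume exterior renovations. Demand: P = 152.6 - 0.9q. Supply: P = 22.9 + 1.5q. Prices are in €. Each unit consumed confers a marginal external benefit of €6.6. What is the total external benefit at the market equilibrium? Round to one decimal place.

€356.7

Market equilibrium (private): 22.9 + 1.5q = 152.6 - 0.9q → q_m = 54.0417.
Total external benefit = MEB × q_m = 6.6 × 54.0417 = 356.6752.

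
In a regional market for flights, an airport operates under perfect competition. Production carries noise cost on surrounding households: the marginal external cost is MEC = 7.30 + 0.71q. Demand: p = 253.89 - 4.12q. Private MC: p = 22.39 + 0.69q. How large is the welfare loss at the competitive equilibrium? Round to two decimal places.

DWL = 155.79

Market equilibrium (private): 22.39 + 0.69q = 253.89 - 4.12q → q_m = 48.1289.
Social marginal cost = private MC + MEC = 29.69 + 1.40q.
Set SMC = demand: 29.69 + 1.40q = 253.89 - 4.12q → q* = 40.6159.
The welfare-loss triangle has base |q_m − q*| and height MEC(q_m) (the vertical gap between SMC and demand is zero at q* and MEC at q_m).
DWL = ½ × 7.5130 × 41.4715 = 155.7877.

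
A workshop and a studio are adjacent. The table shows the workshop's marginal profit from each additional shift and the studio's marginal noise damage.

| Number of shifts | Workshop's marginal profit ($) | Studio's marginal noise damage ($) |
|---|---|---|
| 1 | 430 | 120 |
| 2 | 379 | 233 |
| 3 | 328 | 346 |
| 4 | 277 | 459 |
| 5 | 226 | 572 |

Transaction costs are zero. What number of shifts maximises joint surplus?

2

Bargaining reaches the level where marginal profit last exceeds marginal noise damage.
That holds through level 2 (379 ≥ 233) but not at 3 (328 < 346).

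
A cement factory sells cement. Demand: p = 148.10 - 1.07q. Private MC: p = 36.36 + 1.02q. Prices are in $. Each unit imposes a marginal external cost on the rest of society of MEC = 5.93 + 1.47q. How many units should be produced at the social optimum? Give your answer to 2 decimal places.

Social marginal cost = private MC + MEC = 42.29 + 2.49q.
Set SMC = demand: 42.29 + 2.49q = 148.10 - 1.07q → q* = 29.7219.

q* = 29.72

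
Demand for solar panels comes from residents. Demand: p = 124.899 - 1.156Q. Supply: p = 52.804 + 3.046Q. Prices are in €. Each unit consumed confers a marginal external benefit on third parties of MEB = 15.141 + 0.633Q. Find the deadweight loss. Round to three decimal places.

DWL = €94.716

Market equilibrium (private): 52.804 + 3.046Q = 124.899 - 1.156Q → Q_m = 17.1573.
Social marginal benefit = demand + MEB = 140.040 - 0.523Q.
Set SMB = MC: 140.040 - 0.523Q = 52.804 + 3.046Q → Q* = 24.4427.
Between Q* and Q_m the wedge SMB − MC runs linearly from 0 to MEB(Q_m), so the loss is a triangle.
DWL = ½ × 7.2854 × 26.0016 = 94.7160.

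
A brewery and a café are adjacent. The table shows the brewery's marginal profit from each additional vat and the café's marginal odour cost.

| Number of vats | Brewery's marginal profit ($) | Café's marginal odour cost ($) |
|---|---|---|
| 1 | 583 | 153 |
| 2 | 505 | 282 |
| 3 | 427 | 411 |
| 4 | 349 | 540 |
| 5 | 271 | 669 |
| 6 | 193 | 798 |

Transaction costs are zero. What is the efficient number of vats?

Bargaining reaches the level where marginal profit last exceeds marginal odour cost.
That holds through level 3 (427 ≥ 411) but not at 4 (349 < 540).

3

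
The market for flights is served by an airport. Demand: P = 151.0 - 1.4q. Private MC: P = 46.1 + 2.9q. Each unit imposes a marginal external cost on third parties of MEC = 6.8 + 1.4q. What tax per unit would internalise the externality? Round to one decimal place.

Social marginal cost = private MC + MEC = 52.9 + 4.3q.
Set SMC = demand: 52.9 + 4.3q = 151.0 - 1.4q → q* = 17.2105.
The Pigouvian tax equals MEC at q*: 6.8 + 1.4×17.2105 = 30.8947.

tax = 30.9 per unit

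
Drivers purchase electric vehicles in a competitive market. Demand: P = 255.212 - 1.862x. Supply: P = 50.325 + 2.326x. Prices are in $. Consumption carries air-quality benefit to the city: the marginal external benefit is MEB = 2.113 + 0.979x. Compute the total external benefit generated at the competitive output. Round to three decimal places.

$1274.943

Market equilibrium (private): 50.325 + 2.326x = 255.212 - 1.862x → x_m = 48.9224.
Total external benefit = ∫₀^{x_m} (2.113 + 0.979x) dx = 2.113×48.9224 + ½×0.979×48.9224² = 1274.9429.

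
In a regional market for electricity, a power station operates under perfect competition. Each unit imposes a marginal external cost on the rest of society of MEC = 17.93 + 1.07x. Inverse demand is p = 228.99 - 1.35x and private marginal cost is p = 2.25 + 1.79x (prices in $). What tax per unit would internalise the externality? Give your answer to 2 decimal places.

Social marginal cost = private MC + MEC = 20.18 + 2.86x.
Set SMC = demand: 20.18 + 2.86x = 228.99 - 1.35x → x* = 49.5986.
The Pigouvian tax equals MEC at x*: 17.93 + 1.07×49.5986 = 71.0005.

tax = $71.00 per unit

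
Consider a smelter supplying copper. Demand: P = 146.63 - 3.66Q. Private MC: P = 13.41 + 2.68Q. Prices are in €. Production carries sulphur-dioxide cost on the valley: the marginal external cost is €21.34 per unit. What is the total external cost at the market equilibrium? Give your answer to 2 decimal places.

Market equilibrium (private): 13.41 + 2.68Q = 146.63 - 3.66Q → Q_m = 21.0126.
Total external cost = MEC × Q_m = 21.34 × 21.0126 = 448.4089.

€448.41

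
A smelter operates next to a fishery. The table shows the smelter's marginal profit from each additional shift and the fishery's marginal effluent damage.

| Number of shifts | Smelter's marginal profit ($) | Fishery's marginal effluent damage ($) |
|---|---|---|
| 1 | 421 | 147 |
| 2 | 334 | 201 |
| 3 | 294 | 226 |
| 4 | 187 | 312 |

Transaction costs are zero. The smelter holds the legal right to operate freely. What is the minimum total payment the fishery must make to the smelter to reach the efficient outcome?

Left alone the smelter would choose level 4 (marginal profit stays positive).
Efficient level: k* = 3 (marginal profit ≥ marginal effluent damage through 3).
The fishery must at least cover the smelter's forgone profit from cutting 4→3: 187 = 187.

$187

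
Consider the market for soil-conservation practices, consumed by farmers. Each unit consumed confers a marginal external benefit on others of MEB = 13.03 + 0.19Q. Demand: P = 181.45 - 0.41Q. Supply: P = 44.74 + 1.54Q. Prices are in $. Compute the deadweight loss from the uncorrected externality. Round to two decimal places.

Market equilibrium (private): 44.74 + 1.54Q = 181.45 - 0.41Q → Q_m = 70.1077.
Social marginal benefit = demand + MEB = 194.48 - 0.22Q.
Set SMB = MC: 194.48 - 0.22Q = 44.74 + 1.54Q → Q* = 85.0795.
Height of the DWL triangle at Q_m is SMB(Q_m) − MC(Q_m) = MEB(Q_m) = 26.3505.
DWL = ½ × 14.9718 × 26.3505 = 197.2572.

DWL = $197.26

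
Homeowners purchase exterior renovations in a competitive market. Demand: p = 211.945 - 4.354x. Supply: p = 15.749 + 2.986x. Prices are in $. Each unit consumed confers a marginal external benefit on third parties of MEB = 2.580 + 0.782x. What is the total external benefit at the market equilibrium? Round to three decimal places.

$348.323

Market equilibrium (private): 15.749 + 2.986x = 211.945 - 4.354x → x_m = 26.7297.
Total external benefit = ∫₀^{x_m} (2.580 + 0.782x) dx = 2.580×26.7297 + ½×0.782×26.7297² = 348.3231.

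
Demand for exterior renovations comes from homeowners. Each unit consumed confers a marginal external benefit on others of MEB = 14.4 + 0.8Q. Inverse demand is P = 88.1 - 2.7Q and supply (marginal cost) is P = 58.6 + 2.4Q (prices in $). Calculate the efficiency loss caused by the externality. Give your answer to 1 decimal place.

DWL = $42.1

Market equilibrium (private): 58.6 + 2.4Q = 88.1 - 2.7Q → Q_m = 5.7843.
Social marginal benefit = demand + MEB = 102.5 - 1.9Q.
Set SMB = MC: 102.5 - 1.9Q = 58.6 + 2.4Q → Q* = 10.2093.
The welfare-loss triangle has base |Q_m − Q*| and height MEB(Q_m) (the vertical gap between SMB and MC is zero at Q* and MEB at Q_m).
DWL = ½ × 4.4250 × 19.0275 = 42.0983.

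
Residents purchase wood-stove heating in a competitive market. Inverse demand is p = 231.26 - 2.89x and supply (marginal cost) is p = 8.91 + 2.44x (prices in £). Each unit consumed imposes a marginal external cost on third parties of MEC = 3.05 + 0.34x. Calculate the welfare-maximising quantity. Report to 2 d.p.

Social marginal benefit = demand − MEC = 228.21 - 3.23x.
Set SMB = MC: 228.21 - 3.23x = 8.91 + 2.44x → x* = 38.6772.

x* = 38.68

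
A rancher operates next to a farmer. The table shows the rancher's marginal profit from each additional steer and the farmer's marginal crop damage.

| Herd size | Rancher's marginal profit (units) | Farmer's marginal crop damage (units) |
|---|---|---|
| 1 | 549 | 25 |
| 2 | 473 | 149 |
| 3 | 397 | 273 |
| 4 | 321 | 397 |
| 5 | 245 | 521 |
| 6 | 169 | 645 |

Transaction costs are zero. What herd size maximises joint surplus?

3

Bargaining reaches the level where marginal profit last exceeds marginal crop damage.
That holds through level 3 (397 ≥ 273) but not at 4 (321 < 397).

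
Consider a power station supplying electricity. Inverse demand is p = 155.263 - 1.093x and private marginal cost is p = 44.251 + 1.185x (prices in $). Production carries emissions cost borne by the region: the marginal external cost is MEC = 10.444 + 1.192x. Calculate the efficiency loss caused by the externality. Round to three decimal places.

Market equilibrium (private): 44.251 + 1.185x = 155.263 - 1.093x → x_m = 48.7322.
Social marginal cost = private MC + MEC = 54.695 + 2.377x.
Set SMC = demand: 54.695 + 2.377x = 155.263 - 1.093x → x* = 28.9821.
Height of the DWL triangle at x_m is SMC(x_m) − demand(x_m) = MEC(x_m) = 68.5328.
DWL = ½ × 19.7501 × 68.5328 = 676.7648.

DWL = $676.765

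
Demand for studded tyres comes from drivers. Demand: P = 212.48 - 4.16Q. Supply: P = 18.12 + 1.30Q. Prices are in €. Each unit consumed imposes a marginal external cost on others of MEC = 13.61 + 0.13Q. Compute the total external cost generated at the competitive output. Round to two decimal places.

Market equilibrium (private): 18.12 + 1.30Q = 212.48 - 4.16Q → Q_m = 35.5971.
Total external cost = ∫₀^{Q_m} (13.61 + 0.13Q) dQ = 13.61×35.5971 + ½×0.13×35.5971² = 566.8415.

€566.84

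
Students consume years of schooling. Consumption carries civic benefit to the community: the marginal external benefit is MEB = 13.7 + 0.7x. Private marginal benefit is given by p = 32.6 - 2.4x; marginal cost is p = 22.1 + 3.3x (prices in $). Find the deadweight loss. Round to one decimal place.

Market equilibrium (private): 22.1 + 3.3x = 32.6 - 2.4x → x_m = 1.8421.
Social marginal benefit = demand + MEB = 46.3 - 1.7x.
Set SMB = MC: 46.3 - 1.7x = 22.1 + 3.3x → x* = 4.8400.
The welfare-loss triangle has base |x_m − x*| and height MEB(x_m) (the vertical gap between SMB and MC is zero at x* and MEB at x_m).
DWL = ½ × 2.9979 × 14.9895 = 22.4685.

DWL = $22.5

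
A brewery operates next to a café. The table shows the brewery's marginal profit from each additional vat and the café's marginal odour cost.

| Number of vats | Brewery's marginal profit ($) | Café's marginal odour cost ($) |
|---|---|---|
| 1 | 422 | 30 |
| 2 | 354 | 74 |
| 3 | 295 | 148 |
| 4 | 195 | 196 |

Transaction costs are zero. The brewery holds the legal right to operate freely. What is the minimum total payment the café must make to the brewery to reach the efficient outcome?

$195

Left alone the brewery would choose level 4 (marginal profit stays positive).
Efficient level: k* = 3 (marginal profit ≥ marginal odour cost through 3).
The café must at least cover the brewery's forgone profit from cutting 4→3: 195 = 195.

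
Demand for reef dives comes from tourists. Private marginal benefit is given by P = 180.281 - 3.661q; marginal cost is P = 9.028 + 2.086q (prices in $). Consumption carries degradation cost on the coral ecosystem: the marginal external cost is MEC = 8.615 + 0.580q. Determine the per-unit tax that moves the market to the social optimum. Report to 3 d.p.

Social marginal benefit = demand − MEC = 171.666 - 4.241q.
Set SMB = MC: 171.666 - 4.241q = 9.028 + 2.086q → q* = 25.7054.
The Pigouvian tax equals MEC at q*: 8.615 + 0.580×25.7054 = 23.5241.

tax = $23.524 per unit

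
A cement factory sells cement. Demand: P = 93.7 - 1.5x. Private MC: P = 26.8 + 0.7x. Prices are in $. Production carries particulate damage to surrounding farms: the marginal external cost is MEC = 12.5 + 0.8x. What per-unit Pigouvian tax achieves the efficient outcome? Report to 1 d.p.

Social marginal cost = private MC + MEC = 39.3 + 1.5x.
Set SMC = demand: 39.3 + 1.5x = 93.7 - 1.5x → x* = 18.1333.
The Pigouvian tax equals MEC at x*: 12.5 + 0.8×18.1333 = 27.0066.

tax = $27.0 per unit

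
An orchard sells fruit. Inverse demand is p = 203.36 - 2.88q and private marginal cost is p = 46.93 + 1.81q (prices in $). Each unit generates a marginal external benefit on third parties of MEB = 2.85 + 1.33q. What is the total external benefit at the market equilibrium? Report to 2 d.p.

Market equilibrium (private): 46.93 + 1.81q = 203.36 - 2.88q → q_m = 33.3539.
Total external benefit = ∫₀^{q_m} (2.85 + 1.33q) dq = 2.85×33.3539 + ½×1.33×33.3539² = 834.8596.

$834.86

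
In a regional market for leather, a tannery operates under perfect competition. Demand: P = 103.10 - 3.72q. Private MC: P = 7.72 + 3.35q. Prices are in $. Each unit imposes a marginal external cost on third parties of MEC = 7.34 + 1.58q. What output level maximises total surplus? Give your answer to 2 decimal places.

q* = 10.18

Social marginal cost = private MC + MEC = 15.06 + 4.93q.
Set SMC = demand: 15.06 + 4.93q = 103.10 - 3.72q → q* = 10.1780.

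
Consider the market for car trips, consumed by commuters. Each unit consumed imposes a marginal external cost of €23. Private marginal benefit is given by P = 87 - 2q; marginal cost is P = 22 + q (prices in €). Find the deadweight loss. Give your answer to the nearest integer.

Market equilibrium (private): 22 + q = 87 - 2q → q_m = 21.6667.
Social marginal benefit = demand − MEC = 64 - 2q.
Set SMB = MC: 64 - 2q = 22 + q → q* = 14.0000.
The welfare-loss triangle has base |q_m − q*| and height MEC(q_m) (the vertical gap between SMB and MC is zero at q* and MEC at q_m).
DWL = ½ × 7.6667 × 23.0000 = 88.1671.

DWL = €88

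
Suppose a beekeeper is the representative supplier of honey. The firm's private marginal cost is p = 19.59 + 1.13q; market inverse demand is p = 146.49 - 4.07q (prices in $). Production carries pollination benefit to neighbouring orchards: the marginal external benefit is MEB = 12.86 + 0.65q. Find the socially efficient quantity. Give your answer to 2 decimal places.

Social marginal cost = private MC − MEB = 6.73 + 0.48q.
Set SMC = demand: 6.73 + 0.48q = 146.49 - 4.07q → q* = 30.7165.

q* = 30.72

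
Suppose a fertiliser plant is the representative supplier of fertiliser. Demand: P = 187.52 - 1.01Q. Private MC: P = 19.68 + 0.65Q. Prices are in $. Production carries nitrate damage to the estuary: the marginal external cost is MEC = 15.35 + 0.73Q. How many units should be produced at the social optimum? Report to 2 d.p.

Social marginal cost = private MC + MEC = 35.03 + 1.38Q.
Set SMC = demand: 35.03 + 1.38Q = 187.52 - 1.01Q → Q* = 63.8033.

Q* = 63.80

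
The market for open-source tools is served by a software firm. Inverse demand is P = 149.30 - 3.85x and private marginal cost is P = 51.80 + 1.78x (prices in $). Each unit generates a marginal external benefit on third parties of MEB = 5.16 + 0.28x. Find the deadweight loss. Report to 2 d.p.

DWL = $9.36

Market equilibrium (private): 51.80 + 1.78x = 149.30 - 3.85x → x_m = 17.3179.
Social marginal cost = private MC − MEB = 46.64 + 1.50x.
Set SMC = demand: 46.64 + 1.50x = 149.30 - 3.85x → x* = 19.1888.
The loss is the area between SMC and demand from x* to x_m; with linear curves that's a triangle of height MEB(x_m).
DWL = ½ × 1.8709 × 10.0090 = 9.3629.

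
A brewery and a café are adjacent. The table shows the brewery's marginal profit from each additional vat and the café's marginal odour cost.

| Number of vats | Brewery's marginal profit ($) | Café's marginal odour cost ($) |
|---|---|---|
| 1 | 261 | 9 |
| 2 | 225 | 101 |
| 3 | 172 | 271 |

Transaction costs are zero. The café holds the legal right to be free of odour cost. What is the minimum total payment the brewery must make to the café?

$110

Efficient level: marginal profit ≥ marginal odour cost through level 2, so k* = 2.
With the café holding the right, the brewery must at least compensate total damage at k*: 9 + 101 = 110.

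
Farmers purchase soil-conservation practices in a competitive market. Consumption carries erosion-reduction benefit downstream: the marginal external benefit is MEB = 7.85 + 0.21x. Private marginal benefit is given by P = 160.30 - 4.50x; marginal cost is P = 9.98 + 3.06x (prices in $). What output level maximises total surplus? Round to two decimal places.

Social marginal benefit = demand + MEB = 168.15 - 4.29x.
Set SMB = MC: 168.15 - 4.29x = 9.98 + 3.06x → x* = 21.5197.

x* = 21.52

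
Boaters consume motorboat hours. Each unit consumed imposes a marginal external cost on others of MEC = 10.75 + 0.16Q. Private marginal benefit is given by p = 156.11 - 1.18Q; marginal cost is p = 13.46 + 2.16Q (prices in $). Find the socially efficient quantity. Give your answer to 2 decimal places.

Social marginal benefit = demand − MEC = 145.36 - 1.34Q.
Set SMB = MC: 145.36 - 1.34Q = 13.46 + 2.16Q → Q* = 37.6857.

Q* = 37.69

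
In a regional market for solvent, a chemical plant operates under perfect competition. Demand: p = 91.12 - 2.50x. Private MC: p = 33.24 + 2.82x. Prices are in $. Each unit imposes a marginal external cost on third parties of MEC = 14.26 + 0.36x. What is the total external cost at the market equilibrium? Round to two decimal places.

Market equilibrium (private): 33.24 + 2.82x = 91.12 - 2.50x → x_m = 10.8797.
Total external cost = ∫₀^{x_m} (14.26 + 0.36x) dx = 14.26×10.8797 + ½×0.36×10.8797² = 176.4507.

$176.45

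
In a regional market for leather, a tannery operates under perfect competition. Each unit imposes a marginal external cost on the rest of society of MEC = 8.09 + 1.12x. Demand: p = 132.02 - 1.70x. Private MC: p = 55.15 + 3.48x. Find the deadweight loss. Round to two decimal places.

DWL = 48.46

Market equilibrium (private): 55.15 + 3.48x = 132.02 - 1.70x → x_m = 14.8398.
Social marginal cost = private MC + MEC = 63.24 + 4.60x.
Set SMC = demand: 63.24 + 4.60x = 132.02 - 1.70x → x* = 10.9175.
The welfare-loss triangle has base |x_m − x*| and height MEC(x_m) (the vertical gap between SMC and demand is zero at x* and MEC at x_m).
DWL = ½ × 3.9223 × 24.7105 = 48.4610.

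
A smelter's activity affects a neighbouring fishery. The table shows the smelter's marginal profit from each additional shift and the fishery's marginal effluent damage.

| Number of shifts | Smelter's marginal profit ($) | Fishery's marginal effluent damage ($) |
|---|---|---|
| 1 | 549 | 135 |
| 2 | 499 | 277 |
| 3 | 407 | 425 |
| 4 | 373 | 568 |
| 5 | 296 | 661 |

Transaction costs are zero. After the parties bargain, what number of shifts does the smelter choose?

Bargaining reaches the level where marginal profit last exceeds marginal effluent damage.
That holds through level 2 (499 ≥ 277) but not at 3 (407 < 425).

2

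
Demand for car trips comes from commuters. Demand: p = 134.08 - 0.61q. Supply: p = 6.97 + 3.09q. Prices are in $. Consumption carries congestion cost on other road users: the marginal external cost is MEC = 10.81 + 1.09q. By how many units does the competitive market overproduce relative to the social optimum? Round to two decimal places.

10.07 units

Market equilibrium (private): 6.97 + 3.09q = 134.08 - 0.61q → q_m = 34.3541.
Social marginal benefit = demand − MEC = 123.27 - 1.70q.
Set SMB = MC: 123.27 - 1.70q = 6.97 + 3.09q → q* = 24.2797.
Gap = |34.3541 − 24.2797| = 10.0744.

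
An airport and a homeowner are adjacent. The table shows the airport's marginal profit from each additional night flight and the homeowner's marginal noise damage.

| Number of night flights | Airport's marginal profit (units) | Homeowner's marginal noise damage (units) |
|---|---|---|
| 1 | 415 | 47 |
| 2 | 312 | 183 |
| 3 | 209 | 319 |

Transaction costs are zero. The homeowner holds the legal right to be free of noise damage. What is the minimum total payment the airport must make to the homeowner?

Efficient level: marginal profit ≥ marginal noise damage through level 2, so k* = 2.
With the homeowner holding the right, the airport must at least compensate total damage at k*: 47 + 183 = 230.

230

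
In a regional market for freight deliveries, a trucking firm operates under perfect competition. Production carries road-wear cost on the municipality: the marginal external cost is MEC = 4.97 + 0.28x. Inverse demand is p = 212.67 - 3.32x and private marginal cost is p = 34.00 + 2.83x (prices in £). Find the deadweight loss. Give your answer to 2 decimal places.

DWL = £13.35

Market equilibrium (private): 34.00 + 2.83x = 212.67 - 3.32x → x_m = 29.0520.
Social marginal cost = private MC + MEC = 38.97 + 3.11x.
Set SMC = demand: 38.97 + 3.11x = 212.67 - 3.32x → x* = 27.0140.
The welfare-loss triangle has base |x_m − x*| and height MEC(x_m) (the vertical gap between SMC and demand is zero at x* and MEC at x_m).
DWL = ½ × 2.0380 × 13.1046 = 13.3536.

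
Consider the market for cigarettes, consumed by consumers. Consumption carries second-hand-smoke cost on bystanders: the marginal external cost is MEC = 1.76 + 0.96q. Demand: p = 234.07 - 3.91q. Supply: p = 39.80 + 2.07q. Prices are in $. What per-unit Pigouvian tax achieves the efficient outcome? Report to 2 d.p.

Social marginal benefit = demand − MEC = 232.31 - 4.87q.
Set SMB = MC: 232.31 - 4.87q = 39.80 + 2.07q → q* = 27.7392.
The Pigouvian tax equals MEC at q*: 1.76 + 0.96×27.7392 = 28.3896.

tax = $28.39 per unit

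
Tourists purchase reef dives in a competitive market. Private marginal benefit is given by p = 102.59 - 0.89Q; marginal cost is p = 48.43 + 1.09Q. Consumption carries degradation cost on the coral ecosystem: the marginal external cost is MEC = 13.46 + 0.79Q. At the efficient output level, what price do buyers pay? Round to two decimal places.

P = 89.51

Social marginal benefit = demand − MEC = 89.13 - 1.68Q.
Set SMB = MC: 89.13 - 1.68Q = 48.43 + 1.09Q → Q* = 14.6931.
Consumer price on the demand curve at Q*: 102.59 − 0.89×14.6931 = 89.5131.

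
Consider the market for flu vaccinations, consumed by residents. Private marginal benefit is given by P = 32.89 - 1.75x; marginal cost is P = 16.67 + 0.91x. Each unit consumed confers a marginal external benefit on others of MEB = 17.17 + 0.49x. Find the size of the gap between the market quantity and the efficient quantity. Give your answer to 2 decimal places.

Market equilibrium (private): 16.67 + 0.91x = 32.89 - 1.75x → x_m = 6.0977.
Social marginal benefit = demand + MEB = 50.06 - 1.26x.
Set SMB = MC: 50.06 - 1.26x = 16.67 + 0.91x → x* = 15.3871.
Gap = |6.0977 − 15.3871| = 9.2894.

9.29 units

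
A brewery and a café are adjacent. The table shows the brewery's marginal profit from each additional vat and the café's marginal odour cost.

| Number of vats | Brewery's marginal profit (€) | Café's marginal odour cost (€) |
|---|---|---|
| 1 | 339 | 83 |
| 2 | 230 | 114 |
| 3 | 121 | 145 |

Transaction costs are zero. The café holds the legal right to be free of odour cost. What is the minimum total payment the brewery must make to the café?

Efficient level: marginal profit ≥ marginal odour cost through level 2, so k* = 2.
With the café holding the right, the brewery must at least compensate total damage at k*: 83 + 114 = 197.

€197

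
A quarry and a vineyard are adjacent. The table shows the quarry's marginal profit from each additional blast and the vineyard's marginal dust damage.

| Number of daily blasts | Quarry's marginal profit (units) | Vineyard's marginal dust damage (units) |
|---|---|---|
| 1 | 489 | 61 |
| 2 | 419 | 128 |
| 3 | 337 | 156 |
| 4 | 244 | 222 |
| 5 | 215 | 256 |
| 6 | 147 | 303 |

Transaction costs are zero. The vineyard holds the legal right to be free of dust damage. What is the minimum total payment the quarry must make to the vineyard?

Efficient level: marginal profit ≥ marginal dust damage through level 4, so k* = 4.
With the vineyard holding the right, the quarry must at least compensate total damage at k*: 61 + 128 + 156 + 222 = 567.

567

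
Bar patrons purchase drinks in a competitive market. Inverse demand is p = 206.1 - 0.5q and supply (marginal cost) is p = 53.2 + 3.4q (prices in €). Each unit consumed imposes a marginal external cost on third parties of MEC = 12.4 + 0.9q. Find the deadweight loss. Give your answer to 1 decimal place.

DWL = €236.9

Market equilibrium (private): 53.2 + 3.4q = 206.1 - 0.5q → q_m = 39.2051.
Social marginal benefit = demand − MEC = 193.7 - 1.4q.
Set SMB = MC: 193.7 - 1.4q = 53.2 + 3.4q → q* = 29.2708.
Between q* and q_m the wedge MC − SMB runs linearly from 0 to MEC(q_m), so the loss is a triangle.
DWL = ½ × 9.9343 × 47.6846 = 236.8566.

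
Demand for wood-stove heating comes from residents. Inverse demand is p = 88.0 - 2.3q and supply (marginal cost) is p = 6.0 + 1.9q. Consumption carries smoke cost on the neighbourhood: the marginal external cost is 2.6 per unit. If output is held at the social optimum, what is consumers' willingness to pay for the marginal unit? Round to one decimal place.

Social marginal benefit = demand − MEC = 85.4 - 2.3q.
Set SMB = MC: 85.4 - 2.3q = 6.0 + 1.9q → q* = 18.9048.
Consumer price on the demand curve at q*: 88.0 − 2.3×18.9048 = 44.5190.

P = 44.5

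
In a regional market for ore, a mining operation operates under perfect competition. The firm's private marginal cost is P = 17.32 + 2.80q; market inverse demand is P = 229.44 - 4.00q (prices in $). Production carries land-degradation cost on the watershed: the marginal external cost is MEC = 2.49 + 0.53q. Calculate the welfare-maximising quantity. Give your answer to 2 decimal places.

Social marginal cost = private MC + MEC = 19.81 + 3.33q.
Set SMC = demand: 19.81 + 3.33q = 229.44 - 4.00q → q* = 28.5989.

q* = 28.60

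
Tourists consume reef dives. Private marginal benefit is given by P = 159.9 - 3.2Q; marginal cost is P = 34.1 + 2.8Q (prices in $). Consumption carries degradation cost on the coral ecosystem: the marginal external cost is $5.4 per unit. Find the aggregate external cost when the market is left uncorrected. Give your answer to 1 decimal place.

Market equilibrium (private): 34.1 + 2.8Q = 159.9 - 3.2Q → Q_m = 20.9667.
Total external cost = MEC × Q_m = 5.4 × 20.9667 = 113.2202.

$113.2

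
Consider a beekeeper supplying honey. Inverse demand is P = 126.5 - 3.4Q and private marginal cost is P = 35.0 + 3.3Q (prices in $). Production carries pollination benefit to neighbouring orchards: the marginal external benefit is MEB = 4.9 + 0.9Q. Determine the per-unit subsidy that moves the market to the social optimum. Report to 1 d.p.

Social marginal cost = private MC − MEB = 30.1 + 2.4Q.
Set SMC = demand: 30.1 + 2.4Q = 126.5 - 3.4Q → Q* = 16.6207.
The Pigouvian subsidy equals MEB at Q*: 4.9 + 0.9×16.6207 = 19.8586.

subsidy = $19.9 per unit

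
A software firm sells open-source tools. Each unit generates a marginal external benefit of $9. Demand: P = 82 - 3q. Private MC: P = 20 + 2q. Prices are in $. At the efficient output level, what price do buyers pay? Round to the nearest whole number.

Social marginal cost = private MC − MEB = 11 + 2q.
Set SMC = demand: 11 + 2q = 82 - 3q → q* = 14.2000.
Consumer price on the demand curve at q*: 82 − 3×14.2000 = 39.4000.

P = $39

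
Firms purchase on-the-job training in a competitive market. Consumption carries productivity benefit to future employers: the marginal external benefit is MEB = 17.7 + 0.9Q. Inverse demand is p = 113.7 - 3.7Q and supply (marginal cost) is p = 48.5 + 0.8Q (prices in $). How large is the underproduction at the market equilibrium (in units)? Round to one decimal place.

8.5 units

Market equilibrium (private): 48.5 + 0.8Q = 113.7 - 3.7Q → Q_m = 14.4889.
Social marginal benefit = demand + MEB = 131.4 - 2.8Q.
Set SMB = MC: 131.4 - 2.8Q = 48.5 + 0.8Q → Q* = 23.0278.
Gap = |14.4889 − 23.0278| = 8.5389.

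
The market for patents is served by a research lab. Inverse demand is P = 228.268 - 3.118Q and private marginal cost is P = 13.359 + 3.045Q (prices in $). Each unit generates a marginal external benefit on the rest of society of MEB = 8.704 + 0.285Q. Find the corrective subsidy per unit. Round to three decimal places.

subsidy = $19.546 per unit

Social marginal cost = private MC − MEB = 4.655 + 2.760Q.
Set SMC = demand: 4.655 + 2.760Q = 228.268 - 3.118Q → Q* = 38.0424.
The Pigouvian subsidy equals MEB at Q*: 8.704 + 0.285×38.0424 = 19.5461.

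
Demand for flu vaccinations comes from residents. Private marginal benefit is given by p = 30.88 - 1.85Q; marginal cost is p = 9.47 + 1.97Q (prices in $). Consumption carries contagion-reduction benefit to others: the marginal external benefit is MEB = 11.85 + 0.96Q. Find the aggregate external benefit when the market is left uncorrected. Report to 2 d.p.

$81.49

Market equilibrium (private): 9.47 + 1.97Q = 30.88 - 1.85Q → Q_m = 5.6047.
Total external benefit = ∫₀^{Q_m} (11.85 + 0.96Q) dQ = 11.85×5.6047 + ½×0.96×5.6047² = 81.4938.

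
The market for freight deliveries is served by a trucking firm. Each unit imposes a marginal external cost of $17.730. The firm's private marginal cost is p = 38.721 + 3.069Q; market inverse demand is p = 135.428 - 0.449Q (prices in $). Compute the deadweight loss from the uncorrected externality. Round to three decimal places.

DWL = $44.678

Market equilibrium (private): 38.721 + 3.069Q = 135.428 - 0.449Q → Q_m = 27.4892.
Social marginal cost = private MC + MEC = 56.451 + 3.069Q.
Set SMC = demand: 56.451 + 3.069Q = 135.428 - 0.449Q → Q* = 22.4494.
Between Q* and Q_m the wedge SMC − demand runs linearly from 0 to MEC(Q_m), so the loss is a triangle.
DWL = ½ × 5.0398 × 17.7300 = 44.6778.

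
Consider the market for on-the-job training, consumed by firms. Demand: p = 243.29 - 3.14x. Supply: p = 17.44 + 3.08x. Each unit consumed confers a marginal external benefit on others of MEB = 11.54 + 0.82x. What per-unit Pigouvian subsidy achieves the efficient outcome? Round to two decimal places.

subsidy = 47.59 per unit

Social marginal benefit = demand + MEB = 254.83 - 2.32x.
Set SMB = MC: 254.83 - 2.32x = 17.44 + 3.08x → x* = 43.9611.
The Pigouvian subsidy equals MEB at x*: 11.54 + 0.82×43.9611 = 47.5881.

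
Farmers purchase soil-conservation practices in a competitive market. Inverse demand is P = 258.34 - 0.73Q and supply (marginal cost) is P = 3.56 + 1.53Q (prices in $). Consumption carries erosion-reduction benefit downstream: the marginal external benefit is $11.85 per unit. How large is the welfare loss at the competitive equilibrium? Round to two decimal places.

Market equilibrium (private): 3.56 + 1.53Q = 258.34 - 0.73Q → Q_m = 112.7345.
Social marginal benefit = demand + MEB = 270.19 - 0.73Q.
Set SMB = MC: 270.19 - 0.73Q = 3.56 + 1.53Q → Q* = 117.9779.
The welfare-loss triangle has base |Q_m − Q*| and height MEB(Q_m) (the vertical gap between SMB and MC is zero at Q* and MEB at Q_m).
DWL = ½ × 5.2434 × 11.8500 = 31.0671.

DWL = $31.07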